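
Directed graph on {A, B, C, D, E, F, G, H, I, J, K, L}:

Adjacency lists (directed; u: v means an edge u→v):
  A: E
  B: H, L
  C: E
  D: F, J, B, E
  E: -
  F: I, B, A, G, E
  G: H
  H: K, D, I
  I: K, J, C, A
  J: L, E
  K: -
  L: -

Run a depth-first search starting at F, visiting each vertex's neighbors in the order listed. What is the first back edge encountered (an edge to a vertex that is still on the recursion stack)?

D->F

DFS from F (visiting each vertex's neighbors in the order listed); mark gray on enter, black on exit:
F gray
  I gray
    K gray
    K black
    J gray
      L gray
      L black
      E gray
      E black
    J black
    C gray
      C→E: E black — skip
    C black
    A gray
      A→E: E black — skip
    A black
  I black
  B gray
    H gray
      H→K: K black — skip
      D gray
        D→F: F is gray → back edge
First back edge: D → F.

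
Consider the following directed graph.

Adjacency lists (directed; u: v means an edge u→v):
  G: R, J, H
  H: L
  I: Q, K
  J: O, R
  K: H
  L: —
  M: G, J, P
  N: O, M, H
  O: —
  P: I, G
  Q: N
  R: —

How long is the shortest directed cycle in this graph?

5

For each vertex v, BFS finds the shortest path from v back to v.
The shortest such closed walk is I → Q → N → M → P → I, length 5.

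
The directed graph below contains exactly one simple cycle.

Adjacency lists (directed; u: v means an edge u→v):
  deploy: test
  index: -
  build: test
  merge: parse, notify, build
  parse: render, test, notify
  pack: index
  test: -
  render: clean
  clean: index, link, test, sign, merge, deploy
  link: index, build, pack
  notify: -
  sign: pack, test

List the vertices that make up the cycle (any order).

clean, merge, parse, render

DFS with gray/black marking from clean:
clean gray
  index gray
  index black
  link gray
    link→index: index black — skip
    build gray
      test gray
      test black
    build black
    pack gray
      pack→index: index black — skip
    pack black
  link black
  clean→test: test black — skip
  sign gray
    sign→pack: pack black — skip
    sign→test: test black — skip
  sign black
  merge gray
    parse gray
      render gray
        render→clean: clean is gray → back edge
Back edge closes the cycle clean → merge → parse → render → clean; its vertices are {clean, merge, parse, render}.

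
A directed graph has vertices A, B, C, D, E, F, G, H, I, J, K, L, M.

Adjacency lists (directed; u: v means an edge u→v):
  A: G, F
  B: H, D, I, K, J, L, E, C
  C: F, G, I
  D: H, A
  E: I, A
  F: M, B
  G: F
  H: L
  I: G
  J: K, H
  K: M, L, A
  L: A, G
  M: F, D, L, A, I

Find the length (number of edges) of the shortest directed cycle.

2

For each vertex v, BFS finds the shortest path from v back to v.
The shortest such closed walk is M → F → M, length 2.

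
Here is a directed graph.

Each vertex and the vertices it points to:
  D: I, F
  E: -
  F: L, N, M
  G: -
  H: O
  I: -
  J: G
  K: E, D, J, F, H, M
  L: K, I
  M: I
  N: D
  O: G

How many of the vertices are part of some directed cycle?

A vertex is on a directed cycle iff it belongs to a strongly connected component of size ≥ 2 (or has a self-loop).
The vertices on cycles are {D, F, K, L, N} — 5 in total.

5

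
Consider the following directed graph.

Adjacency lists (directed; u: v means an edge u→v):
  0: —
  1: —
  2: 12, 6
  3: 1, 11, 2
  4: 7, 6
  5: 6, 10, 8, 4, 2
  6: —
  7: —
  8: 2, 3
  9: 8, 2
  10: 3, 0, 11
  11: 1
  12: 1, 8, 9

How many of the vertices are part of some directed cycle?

A vertex is on a directed cycle iff it belongs to a strongly connected component of size ≥ 2 (or has a self-loop).
The vertices on cycles are {2, 3, 8, 9, 12} — 5 in total.

5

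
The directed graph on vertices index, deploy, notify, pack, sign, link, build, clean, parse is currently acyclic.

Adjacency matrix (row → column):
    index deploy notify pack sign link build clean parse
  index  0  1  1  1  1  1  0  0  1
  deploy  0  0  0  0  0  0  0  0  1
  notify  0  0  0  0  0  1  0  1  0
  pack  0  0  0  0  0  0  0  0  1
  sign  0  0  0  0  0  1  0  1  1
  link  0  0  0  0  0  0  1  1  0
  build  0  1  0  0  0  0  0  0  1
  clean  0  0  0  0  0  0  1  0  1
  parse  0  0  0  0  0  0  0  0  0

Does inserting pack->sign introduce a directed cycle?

No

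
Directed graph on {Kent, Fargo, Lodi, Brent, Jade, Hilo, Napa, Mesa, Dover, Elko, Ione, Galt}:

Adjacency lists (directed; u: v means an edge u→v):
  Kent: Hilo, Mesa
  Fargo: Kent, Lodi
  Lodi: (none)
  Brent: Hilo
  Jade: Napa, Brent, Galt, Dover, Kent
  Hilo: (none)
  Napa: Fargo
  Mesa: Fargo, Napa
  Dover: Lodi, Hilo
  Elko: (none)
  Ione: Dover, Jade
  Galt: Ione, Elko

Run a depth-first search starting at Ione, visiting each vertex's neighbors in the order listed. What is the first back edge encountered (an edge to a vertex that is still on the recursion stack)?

Mesa→Fargo

DFS from Ione (visiting each vertex's neighbors in the order listed); mark gray on enter, black on exit:
Ione gray
  Dover gray
    Lodi gray
    Lodi black
    Hilo gray
    Hilo black
  Dover black
  Jade gray
    Napa gray
      Fargo gray
        Kent gray
          Kent→Hilo: Hilo black — skip
          Mesa gray
            Mesa→Fargo: Fargo is gray → back edge
First back edge: Mesa → Fargo.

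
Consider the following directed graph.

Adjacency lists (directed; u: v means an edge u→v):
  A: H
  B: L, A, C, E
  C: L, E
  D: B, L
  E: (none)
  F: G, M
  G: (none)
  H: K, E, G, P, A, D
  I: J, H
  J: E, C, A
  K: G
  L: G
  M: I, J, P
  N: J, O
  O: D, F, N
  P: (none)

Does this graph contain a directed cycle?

Yes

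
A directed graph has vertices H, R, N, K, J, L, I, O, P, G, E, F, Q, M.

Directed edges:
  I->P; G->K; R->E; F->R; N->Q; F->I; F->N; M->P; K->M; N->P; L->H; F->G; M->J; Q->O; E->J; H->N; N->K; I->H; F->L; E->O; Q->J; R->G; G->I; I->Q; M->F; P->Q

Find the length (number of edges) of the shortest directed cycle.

For each vertex v, BFS finds the shortest path from v back to v.
The shortest such closed walk is F → N → K → M → F, length 4.

4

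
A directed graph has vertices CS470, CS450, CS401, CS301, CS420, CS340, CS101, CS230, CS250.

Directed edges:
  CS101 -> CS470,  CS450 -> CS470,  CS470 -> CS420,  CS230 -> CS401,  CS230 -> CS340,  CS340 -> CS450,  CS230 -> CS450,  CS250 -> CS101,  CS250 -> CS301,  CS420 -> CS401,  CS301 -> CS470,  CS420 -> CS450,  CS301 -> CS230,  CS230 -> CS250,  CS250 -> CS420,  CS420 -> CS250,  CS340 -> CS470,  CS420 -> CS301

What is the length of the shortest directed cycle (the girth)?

For each vertex v, BFS finds the shortest path from v back to v.
The shortest such closed walk is CS250 → CS420 → CS250, length 2.

2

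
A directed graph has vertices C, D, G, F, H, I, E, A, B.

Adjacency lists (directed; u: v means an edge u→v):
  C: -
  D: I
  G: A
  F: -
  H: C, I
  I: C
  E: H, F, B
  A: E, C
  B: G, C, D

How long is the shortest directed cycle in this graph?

For each vertex v, BFS finds the shortest path from v back to v.
The shortest such closed walk is E → B → G → A → E, length 4.

4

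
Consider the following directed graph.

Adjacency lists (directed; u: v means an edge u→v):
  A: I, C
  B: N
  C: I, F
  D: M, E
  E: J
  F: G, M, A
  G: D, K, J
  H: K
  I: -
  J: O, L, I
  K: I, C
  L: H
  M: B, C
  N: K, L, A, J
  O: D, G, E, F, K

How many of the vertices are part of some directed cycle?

A vertex is on a directed cycle iff it belongs to a strongly connected component of size ≥ 2 (or has a self-loop).
The vertices on cycles are {A, B, C, D, E, F, G, H, J, K, L, M, N, O} — 14 in total.

14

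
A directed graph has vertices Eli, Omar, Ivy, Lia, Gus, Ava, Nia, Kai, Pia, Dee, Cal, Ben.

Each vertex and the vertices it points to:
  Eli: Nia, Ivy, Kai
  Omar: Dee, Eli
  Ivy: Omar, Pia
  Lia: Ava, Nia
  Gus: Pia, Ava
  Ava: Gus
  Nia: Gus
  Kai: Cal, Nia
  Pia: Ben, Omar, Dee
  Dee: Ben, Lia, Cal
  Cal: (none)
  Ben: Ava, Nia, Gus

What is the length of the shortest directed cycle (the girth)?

For each vertex v, BFS finds the shortest path from v back to v.
The shortest such closed walk is Ava → Gus → Ava, length 2.

2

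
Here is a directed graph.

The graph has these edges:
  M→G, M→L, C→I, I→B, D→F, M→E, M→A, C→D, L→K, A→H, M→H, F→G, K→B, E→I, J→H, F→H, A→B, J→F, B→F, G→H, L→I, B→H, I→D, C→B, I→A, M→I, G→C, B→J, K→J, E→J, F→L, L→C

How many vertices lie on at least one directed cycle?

10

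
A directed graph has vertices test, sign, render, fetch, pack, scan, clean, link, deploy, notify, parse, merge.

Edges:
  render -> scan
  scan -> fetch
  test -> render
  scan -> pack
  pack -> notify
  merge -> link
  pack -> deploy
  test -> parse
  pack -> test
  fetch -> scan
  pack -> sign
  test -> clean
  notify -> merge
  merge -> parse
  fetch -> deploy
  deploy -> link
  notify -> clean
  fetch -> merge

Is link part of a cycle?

No

link lies on a cycle iff there is a path from link back to itself.
Exploring from link, it never reaches itself; equivalently, its strongly connected component is a singleton.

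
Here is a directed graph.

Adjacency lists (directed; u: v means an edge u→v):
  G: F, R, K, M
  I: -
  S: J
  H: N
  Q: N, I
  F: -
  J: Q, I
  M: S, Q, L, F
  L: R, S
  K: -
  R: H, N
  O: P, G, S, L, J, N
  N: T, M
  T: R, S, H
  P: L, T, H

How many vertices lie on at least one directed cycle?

A vertex is on a directed cycle iff it belongs to a strongly connected component of size ≥ 2 (or has a self-loop).
The vertices on cycles are {H, J, L, M, N, Q, R, S, T} — 9 in total.

9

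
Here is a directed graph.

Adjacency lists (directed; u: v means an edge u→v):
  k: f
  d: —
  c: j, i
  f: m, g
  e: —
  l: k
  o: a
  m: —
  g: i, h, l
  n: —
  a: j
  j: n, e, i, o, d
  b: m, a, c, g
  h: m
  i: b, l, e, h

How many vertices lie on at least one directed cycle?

A vertex is on a directed cycle iff it belongs to a strongly connected component of size ≥ 2 (or has a self-loop).
The vertices on cycles are {a, b, c, f, g, i, j, k, l, o} — 10 in total.

10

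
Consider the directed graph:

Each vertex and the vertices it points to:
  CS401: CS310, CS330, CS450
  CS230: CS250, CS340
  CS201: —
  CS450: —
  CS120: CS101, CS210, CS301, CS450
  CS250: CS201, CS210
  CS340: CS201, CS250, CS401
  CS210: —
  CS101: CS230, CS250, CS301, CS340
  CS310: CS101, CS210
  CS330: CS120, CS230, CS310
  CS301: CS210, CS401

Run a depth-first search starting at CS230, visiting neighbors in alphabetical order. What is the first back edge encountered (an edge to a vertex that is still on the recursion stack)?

DFS from CS230 (visiting neighbors in alphabetical order); mark gray on enter, black on exit:
CS230 gray
  CS250 gray
    CS201 gray
    CS201 black
    CS210 gray
    CS210 black
  CS250 black
  CS340 gray
    CS340→CS201: CS201 black — skip
    CS340→CS250: CS250 black — skip
    CS401 gray
      CS310 gray
        CS101 gray
          CS101→CS230: CS230 is gray → back edge
First back edge: CS101 → CS230.

CS101→CS230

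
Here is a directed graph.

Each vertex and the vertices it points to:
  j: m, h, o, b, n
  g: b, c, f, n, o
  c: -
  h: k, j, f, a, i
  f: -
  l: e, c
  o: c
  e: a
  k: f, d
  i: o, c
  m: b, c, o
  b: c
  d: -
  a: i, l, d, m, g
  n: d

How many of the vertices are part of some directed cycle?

5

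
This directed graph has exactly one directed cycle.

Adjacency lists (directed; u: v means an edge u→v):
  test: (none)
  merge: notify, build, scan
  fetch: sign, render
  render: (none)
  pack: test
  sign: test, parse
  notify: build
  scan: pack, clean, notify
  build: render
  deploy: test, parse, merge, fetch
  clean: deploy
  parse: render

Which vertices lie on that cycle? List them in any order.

scan, clean, merge, deploy

DFS with gray/black marking from clean:
clean gray
  deploy gray
    test gray
    test black
    parse gray
      render gray
      render black
    parse black
    merge gray
      notify gray
        build gray
          build→render: render black — skip
        build black
      notify black
      merge→build: build black — skip
      scan gray
        pack gray
          pack→test: test black — skip
        pack black
        scan→clean: clean is gray → back edge
Back edge closes the cycle clean → deploy → merge → scan → clean; its vertices are {scan, clean, merge, deploy}.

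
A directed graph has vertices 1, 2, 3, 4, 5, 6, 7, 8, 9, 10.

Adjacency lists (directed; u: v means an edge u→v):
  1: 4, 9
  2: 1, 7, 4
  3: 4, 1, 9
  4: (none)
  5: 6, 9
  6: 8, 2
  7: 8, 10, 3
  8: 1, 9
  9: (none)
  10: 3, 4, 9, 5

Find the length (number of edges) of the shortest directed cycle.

For each vertex v, BFS finds the shortest path from v back to v.
The shortest such closed walk is 10 → 5 → 6 → 2 → 7 → 10, length 5.

5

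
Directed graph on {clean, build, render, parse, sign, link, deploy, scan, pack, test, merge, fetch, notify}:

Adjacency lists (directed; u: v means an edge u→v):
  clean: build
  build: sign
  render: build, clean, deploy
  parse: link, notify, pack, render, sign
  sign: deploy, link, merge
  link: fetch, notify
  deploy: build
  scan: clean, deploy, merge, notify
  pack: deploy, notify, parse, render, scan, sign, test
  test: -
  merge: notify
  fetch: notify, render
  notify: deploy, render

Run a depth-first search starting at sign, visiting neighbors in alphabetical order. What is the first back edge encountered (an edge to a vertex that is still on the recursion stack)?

build→sign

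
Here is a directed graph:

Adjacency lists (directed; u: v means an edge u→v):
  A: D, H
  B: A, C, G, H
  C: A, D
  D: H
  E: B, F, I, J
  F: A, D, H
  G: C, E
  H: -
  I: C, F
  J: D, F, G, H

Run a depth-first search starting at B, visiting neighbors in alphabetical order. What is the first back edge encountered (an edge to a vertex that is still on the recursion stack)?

DFS from B (visiting neighbors in alphabetical order); mark gray on enter, black on exit:
B gray
  A gray
    D gray
      H gray
      H black
    D black
    A→H: H black — skip
  A black
  C gray
    C→A: A black — skip
    C→D: D black — skip
  C black
  G gray
    G→C: C black — skip
    E gray
      E→B: B is gray → back edge
First back edge: E → B.

E→B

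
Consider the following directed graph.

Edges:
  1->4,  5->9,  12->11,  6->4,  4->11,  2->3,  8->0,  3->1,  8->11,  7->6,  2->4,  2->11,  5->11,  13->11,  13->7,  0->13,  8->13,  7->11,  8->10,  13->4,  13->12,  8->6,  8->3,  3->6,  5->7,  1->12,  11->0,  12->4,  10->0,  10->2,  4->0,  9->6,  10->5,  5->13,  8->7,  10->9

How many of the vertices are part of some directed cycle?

7

A vertex is on a directed cycle iff it belongs to a strongly connected component of size ≥ 2 (or has a self-loop).
The vertices on cycles are {0, 4, 6, 7, 11, 12, 13} — 7 in total.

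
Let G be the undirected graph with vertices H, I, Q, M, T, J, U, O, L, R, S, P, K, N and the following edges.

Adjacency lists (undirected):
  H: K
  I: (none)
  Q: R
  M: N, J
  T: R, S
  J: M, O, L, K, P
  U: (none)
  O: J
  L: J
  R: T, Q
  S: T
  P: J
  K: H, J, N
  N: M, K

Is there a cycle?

DFS, tracking each vertex's parent; an edge to a visited non-parent vertex closes a cycle.
Start from L:
visit L (parent –)
  visit J (parent L)
    visit M (parent J)
      visit N (parent M)
        N–M: parent, skip
        visit K (parent N)
          visit H (parent K)
            H–K: parent, skip
          K–J: J visited and ≠ parent → cycle
Cycle: J – M – N – K – J.

Yes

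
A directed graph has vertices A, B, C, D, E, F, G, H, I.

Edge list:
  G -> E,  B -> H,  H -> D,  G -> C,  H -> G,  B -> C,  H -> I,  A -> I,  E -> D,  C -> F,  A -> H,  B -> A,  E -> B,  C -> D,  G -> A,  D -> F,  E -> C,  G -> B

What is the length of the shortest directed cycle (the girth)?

3

For each vertex v, BFS finds the shortest path from v back to v.
The shortest such closed walk is B → H → G → B, length 3.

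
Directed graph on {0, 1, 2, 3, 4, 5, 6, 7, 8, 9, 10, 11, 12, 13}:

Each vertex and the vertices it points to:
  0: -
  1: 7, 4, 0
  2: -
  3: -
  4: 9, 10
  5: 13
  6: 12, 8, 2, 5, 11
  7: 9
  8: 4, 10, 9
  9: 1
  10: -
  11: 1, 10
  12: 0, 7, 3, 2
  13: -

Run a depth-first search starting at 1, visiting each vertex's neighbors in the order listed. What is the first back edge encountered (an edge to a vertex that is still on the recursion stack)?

9->1

DFS from 1 (visiting each vertex's neighbors in the order listed); mark gray on enter, black on exit:
1 gray
  7 gray
    9 gray
      9→1: 1 is gray → back edge
First back edge: 9 → 1.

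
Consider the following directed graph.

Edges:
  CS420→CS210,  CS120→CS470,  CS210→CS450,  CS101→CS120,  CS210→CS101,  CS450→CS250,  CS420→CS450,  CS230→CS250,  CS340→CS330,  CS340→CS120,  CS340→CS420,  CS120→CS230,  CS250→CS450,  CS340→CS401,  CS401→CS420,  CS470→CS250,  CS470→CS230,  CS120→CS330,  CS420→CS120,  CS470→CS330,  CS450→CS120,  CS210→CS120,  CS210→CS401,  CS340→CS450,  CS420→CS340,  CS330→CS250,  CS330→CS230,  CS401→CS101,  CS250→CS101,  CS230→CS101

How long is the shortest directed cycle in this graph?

2

For each vertex v, BFS finds the shortest path from v back to v.
The shortest such closed walk is CS340 → CS420 → CS340, length 2.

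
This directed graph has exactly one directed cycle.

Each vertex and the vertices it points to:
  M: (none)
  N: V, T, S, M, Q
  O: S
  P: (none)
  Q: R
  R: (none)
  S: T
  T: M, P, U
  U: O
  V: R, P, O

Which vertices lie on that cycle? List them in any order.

O, S, T, U

DFS with gray/black marking from T:
T gray
  M gray
  M black
  P gray
  P black
  U gray
    O gray
      S gray
        S→T: T is gray → back edge
Back edge closes the cycle T → U → O → S → T; its vertices are {O, S, T, U}.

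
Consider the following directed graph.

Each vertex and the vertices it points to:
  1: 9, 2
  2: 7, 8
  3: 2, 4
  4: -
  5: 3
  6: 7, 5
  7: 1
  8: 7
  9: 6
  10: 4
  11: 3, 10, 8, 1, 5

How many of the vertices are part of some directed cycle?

8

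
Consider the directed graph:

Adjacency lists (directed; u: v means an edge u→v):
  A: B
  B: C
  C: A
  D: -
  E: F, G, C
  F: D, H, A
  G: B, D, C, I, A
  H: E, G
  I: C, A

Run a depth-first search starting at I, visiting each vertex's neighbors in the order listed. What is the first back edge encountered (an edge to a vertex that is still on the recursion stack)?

B->C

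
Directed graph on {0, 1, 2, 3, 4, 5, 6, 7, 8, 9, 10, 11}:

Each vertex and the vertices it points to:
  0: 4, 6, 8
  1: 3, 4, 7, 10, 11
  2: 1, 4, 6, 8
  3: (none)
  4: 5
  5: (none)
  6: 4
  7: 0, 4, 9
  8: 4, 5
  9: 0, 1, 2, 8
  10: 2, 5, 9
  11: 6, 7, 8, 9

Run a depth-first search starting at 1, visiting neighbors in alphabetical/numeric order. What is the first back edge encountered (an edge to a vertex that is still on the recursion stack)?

DFS from 1 (visiting neighbors in alphabetical/numeric order); mark gray on enter, black on exit:
1 gray
  3 gray
  3 black
  4 gray
    5 gray
    5 black
  4 black
  7 gray
    0 gray
      0→4: 4 black — skip
      6 gray
        6→4: 4 black — skip
      6 black
      8 gray
        8→4: 4 black — skip
        8→5: 5 black — skip
      8 black
    0 black
    7→4: 4 black — skip
    9 gray
      9→0: 0 black — skip
      9→1: 1 is gray → back edge
First back edge: 9 → 1.

9->1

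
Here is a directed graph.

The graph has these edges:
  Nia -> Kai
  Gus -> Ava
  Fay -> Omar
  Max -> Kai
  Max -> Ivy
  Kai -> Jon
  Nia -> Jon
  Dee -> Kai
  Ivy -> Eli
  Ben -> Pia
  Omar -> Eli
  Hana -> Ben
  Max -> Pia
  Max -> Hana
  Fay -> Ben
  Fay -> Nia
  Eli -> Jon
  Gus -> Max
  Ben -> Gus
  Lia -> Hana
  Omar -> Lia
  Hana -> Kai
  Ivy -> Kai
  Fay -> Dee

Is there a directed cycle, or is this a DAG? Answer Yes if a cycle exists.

Yes

DFS with white/gray/black marking, starting from Fay:
Fay gray
  Dee gray
    Kai gray
      Jon gray
      Jon black
    Kai black
  Dee black
  Nia gray
    Nia→Kai: Kai black — skip
    Nia→Jon: Jon black — skip
  Nia black
  Omar gray
    Lia gray
      Hana gray
        Ben gray
          Pia gray
          Pia black
          Gus gray
            Max gray
              Max→Hana: Hana is gray → back edge
Back edge found, so a cycle exists: Hana → Ben → Gus → Max → Hana.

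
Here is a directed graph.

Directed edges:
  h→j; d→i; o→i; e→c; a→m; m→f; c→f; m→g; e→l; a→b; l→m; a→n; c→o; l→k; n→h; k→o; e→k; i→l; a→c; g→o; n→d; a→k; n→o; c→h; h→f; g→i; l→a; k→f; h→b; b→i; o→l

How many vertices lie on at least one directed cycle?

12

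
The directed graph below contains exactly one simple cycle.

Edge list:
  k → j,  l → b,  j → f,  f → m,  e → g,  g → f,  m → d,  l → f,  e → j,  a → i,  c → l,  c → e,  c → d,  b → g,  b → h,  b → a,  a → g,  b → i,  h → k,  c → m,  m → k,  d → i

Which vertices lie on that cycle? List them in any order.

f, j, k, m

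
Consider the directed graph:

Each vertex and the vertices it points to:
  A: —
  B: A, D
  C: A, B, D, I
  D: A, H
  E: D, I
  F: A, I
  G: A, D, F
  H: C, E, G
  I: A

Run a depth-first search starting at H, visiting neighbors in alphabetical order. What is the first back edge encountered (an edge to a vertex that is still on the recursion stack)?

D→H

DFS from H (visiting neighbors in alphabetical order); mark gray on enter, black on exit:
H gray
  C gray
    A gray
    A black
    B gray
      B→A: A black — skip
      D gray
        D→A: A black — skip
        D→H: H is gray → back edge
First back edge: D → H.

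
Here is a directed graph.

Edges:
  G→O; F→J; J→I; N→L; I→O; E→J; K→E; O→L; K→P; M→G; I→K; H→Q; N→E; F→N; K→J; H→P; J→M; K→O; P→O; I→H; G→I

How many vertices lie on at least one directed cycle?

A vertex is on a directed cycle iff it belongs to a strongly connected component of size ≥ 2 (or has a self-loop).
The vertices on cycles are {E, G, I, J, K, M} — 6 in total.

6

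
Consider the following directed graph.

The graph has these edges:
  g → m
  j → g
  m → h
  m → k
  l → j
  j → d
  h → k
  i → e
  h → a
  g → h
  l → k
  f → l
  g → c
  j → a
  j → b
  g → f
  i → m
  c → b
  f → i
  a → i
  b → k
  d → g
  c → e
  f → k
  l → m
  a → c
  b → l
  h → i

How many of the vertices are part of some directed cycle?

11

A vertex is on a directed cycle iff it belongs to a strongly connected component of size ≥ 2 (or has a self-loop).
The vertices on cycles are {a, b, c, d, f, g, h, i, j, l, m} — 11 in total.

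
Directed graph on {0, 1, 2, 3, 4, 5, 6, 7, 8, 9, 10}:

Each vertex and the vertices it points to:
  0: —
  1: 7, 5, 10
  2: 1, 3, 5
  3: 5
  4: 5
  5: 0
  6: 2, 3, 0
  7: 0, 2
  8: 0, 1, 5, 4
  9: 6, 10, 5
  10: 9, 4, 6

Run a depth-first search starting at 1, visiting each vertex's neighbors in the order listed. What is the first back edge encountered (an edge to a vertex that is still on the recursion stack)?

2→1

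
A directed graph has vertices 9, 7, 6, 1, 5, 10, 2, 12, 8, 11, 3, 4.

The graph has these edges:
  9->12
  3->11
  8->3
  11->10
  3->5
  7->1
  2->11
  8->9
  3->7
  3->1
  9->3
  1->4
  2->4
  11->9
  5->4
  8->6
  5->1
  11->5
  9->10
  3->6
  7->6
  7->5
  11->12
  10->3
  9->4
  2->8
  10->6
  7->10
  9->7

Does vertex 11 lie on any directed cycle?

11 is on a cycle iff 11 can reach itself via ≥1 edge.
11 → 10 → 3 → 11 — yes.

Yes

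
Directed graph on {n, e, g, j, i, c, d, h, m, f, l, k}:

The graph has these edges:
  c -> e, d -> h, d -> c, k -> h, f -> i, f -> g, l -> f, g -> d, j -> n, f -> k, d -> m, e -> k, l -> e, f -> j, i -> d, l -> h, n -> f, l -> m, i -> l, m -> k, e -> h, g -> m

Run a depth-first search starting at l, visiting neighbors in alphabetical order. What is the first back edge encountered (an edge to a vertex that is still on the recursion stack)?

DFS from l (visiting neighbors in alphabetical order); mark gray on enter, black on exit:
l gray
  e gray
    h gray
    h black
    k gray
      k→h: h black — skip
    k black
  e black
  f gray
    g gray
      d gray
        c gray
          c→e: e black — skip
        c black
        d→h: h black — skip
        m gray
          m→k: k black — skip
        m black
      d black
      g→m: m black — skip
    g black
    i gray
      i→d: d black — skip
      i→l: l is gray → back edge
First back edge: i → l.

i->l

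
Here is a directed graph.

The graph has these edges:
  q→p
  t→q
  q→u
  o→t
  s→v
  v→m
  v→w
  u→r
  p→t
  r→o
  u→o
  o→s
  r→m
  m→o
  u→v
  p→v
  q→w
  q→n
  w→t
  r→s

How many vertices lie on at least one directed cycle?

A vertex is on a directed cycle iff it belongs to a strongly connected component of size ≥ 2 (or has a self-loop).
The vertices on cycles are {m, o, p, q, r, s, t, u, v, w} — 10 in total.

10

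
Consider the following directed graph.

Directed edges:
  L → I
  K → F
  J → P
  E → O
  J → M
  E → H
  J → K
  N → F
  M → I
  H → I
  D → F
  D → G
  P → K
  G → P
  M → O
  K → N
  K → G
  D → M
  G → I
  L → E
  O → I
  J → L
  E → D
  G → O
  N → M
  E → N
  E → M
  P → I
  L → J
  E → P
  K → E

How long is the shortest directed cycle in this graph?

For each vertex v, BFS finds the shortest path from v back to v.
The shortest such closed walk is L → J → L, length 2.

2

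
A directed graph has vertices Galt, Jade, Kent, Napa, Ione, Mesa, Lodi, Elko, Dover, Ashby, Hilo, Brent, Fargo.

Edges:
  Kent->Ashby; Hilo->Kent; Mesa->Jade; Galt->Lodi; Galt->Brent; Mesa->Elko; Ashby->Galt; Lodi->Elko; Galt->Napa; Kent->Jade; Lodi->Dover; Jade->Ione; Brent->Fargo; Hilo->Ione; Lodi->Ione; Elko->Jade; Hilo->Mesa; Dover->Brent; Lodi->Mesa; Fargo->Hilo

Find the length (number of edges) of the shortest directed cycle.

6

For each vertex v, BFS finds the shortest path from v back to v.
The shortest such closed walk is Galt → Brent → Fargo → Hilo → Kent → Ashby → Galt, length 6.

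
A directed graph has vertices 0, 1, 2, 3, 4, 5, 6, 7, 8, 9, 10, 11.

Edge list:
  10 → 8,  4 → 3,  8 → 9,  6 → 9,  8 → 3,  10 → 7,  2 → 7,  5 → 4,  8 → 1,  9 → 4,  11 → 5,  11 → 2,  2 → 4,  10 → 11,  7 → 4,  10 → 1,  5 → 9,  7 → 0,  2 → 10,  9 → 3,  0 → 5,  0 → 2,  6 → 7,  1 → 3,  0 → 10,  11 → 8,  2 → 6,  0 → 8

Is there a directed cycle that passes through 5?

No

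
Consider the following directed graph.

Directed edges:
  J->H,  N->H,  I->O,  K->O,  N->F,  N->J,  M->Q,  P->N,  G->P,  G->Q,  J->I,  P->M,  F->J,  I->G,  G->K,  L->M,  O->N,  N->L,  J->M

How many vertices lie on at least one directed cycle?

8

A vertex is on a directed cycle iff it belongs to a strongly connected component of size ≥ 2 (or has a self-loop).
The vertices on cycles are {F, G, I, J, K, N, O, P} — 8 in total.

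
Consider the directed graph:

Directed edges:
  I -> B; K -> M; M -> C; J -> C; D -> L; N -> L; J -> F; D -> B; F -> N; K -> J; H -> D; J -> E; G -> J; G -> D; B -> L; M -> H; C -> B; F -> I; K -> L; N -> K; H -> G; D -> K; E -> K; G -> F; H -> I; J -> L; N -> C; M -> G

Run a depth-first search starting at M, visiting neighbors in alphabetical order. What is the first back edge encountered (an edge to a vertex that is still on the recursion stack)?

E->K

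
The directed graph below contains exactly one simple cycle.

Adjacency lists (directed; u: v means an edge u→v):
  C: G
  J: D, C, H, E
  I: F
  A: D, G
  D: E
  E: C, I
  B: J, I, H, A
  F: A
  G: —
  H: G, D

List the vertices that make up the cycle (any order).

DFS with gray/black marking from E:
E gray
  C gray
    G gray
    G black
  C black
  I gray
    F gray
      A gray
        D gray
          D→E: E is gray → back edge
Back edge closes the cycle E → I → F → A → D → E; its vertices are {A, D, E, F, I}.

A, D, E, F, I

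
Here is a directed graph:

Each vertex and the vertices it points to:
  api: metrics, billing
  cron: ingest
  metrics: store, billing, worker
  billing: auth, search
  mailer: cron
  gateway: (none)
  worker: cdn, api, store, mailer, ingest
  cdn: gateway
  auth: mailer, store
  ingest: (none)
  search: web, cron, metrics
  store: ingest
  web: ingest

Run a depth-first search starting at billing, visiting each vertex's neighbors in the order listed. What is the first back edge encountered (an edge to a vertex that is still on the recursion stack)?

DFS from billing (visiting each vertex's neighbors in the order listed); mark gray on enter, black on exit:
billing gray
  auth gray
    mailer gray
      cron gray
        ingest gray
        ingest black
      cron black
    mailer black
    store gray
      store→ingest: ingest black — skip
    store black
  auth black
  search gray
    web gray
      web→ingest: ingest black — skip
    web black
    search→cron: cron black — skip
    metrics gray
      metrics→store: store black — skip
      metrics→billing: billing is gray → back edge
First back edge: metrics → billing.

metrics->billing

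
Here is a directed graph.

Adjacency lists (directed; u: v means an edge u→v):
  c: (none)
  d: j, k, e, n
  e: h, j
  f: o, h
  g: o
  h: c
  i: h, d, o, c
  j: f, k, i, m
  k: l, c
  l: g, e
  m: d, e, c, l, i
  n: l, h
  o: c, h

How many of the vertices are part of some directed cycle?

8

A vertex is on a directed cycle iff it belongs to a strongly connected component of size ≥ 2 (or has a self-loop).
The vertices on cycles are {d, e, i, j, k, l, m, n} — 8 in total.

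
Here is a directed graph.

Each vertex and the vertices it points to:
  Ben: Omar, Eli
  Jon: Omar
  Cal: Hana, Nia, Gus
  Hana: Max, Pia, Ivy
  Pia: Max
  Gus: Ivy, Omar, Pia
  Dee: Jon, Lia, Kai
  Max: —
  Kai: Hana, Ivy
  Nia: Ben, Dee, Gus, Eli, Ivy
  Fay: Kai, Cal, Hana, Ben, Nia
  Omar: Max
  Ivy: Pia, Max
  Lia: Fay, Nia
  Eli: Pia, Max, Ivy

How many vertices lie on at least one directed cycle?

5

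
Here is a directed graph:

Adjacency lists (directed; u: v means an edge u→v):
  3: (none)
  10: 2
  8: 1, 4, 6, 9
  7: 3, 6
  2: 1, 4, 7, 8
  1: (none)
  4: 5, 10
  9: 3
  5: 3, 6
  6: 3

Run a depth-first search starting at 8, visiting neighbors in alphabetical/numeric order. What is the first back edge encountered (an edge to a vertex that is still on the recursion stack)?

DFS from 8 (visiting neighbors in alphabetical/numeric order); mark gray on enter, black on exit:
8 gray
  1 gray
  1 black
  4 gray
    5 gray
      3 gray
      3 black
      6 gray
        6→3: 3 black — skip
      6 black
    5 black
    10 gray
      2 gray
        2→1: 1 black — skip
        2→4: 4 is gray → back edge
First back edge: 2 → 4.

2->4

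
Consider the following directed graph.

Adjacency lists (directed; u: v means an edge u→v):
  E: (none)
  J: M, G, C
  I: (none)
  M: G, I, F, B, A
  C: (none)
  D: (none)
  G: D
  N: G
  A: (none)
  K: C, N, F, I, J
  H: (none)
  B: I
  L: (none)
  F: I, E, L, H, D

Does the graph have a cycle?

DFS with white/gray/black marking, starting from M:
M gray
  G gray
    D gray
    D black
  G black
  I gray
  I black
  F gray
    F→I: I black — skip
    E gray
    E black
    L gray
    L black
    H gray
    H black
    F→D: D black — skip
  F black
  B gray
    B→I: I black — skip
  B black
  A gray
  A black
M black
J gray
  J→M: M black — skip
  J→G: G black — skip
  C gray
  C black
J black
N gray
  N→G: G black — skip
N black
K gray
  K→C: C black — skip
  K→N: N black — skip
  K→F: F black — skip
  K→I: I black — skip
  K→J: J black — skip
K black
Every edge goes to a white or black vertex — no back edge, so the graph is acyclic.

No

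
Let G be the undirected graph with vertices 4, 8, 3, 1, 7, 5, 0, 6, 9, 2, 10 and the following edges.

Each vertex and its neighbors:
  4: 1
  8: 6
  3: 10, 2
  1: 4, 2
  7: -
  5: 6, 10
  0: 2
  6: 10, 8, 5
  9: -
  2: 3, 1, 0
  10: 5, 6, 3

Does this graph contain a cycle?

Yes

DFS, tracking each vertex's parent; an edge to a visited non-parent vertex closes a cycle.
Start from 5:
visit 5 (parent –)
  visit 6 (parent 5)
    visit 10 (parent 6)
      10–5: 5 visited and ≠ parent → cycle
Cycle: 5 – 6 – 10 – 5.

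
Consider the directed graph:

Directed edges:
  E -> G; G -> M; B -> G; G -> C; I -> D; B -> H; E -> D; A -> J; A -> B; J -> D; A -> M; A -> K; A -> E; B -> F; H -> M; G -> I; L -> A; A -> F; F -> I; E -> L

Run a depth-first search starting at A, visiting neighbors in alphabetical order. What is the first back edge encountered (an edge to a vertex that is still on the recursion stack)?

L→A

DFS from A (visiting neighbors in alphabetical order); mark gray on enter, black on exit:
A gray
  B gray
    F gray
      I gray
        D gray
        D black
      I black
    F black
    G gray
      C gray
      C black
      G→I: I black — skip
      M gray
      M black
    G black
    H gray
      H→M: M black — skip
    H black
  B black
  E gray
    E→D: D black — skip
    E→G: G black — skip
    L gray
      L→A: A is gray → back edge
First back edge: L → A.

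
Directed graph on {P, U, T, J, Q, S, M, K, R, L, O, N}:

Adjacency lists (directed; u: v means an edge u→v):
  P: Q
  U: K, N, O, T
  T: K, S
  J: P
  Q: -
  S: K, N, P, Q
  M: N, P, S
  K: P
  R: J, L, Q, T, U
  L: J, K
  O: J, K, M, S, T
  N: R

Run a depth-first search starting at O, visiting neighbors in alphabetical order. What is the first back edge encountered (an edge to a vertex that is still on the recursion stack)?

S->N

DFS from O (visiting neighbors in alphabetical order); mark gray on enter, black on exit:
O gray
  J gray
    P gray
      Q gray
      Q black
    P black
  J black
  K gray
    K→P: P black — skip
  K black
  M gray
    N gray
      R gray
        R→J: J black — skip
        L gray
          L→J: J black — skip
          L→K: K black — skip
        L black
        R→Q: Q black — skip
        T gray
          T→K: K black — skip
          S gray
            S→K: K black — skip
            S→N: N is gray → back edge
First back edge: S → N.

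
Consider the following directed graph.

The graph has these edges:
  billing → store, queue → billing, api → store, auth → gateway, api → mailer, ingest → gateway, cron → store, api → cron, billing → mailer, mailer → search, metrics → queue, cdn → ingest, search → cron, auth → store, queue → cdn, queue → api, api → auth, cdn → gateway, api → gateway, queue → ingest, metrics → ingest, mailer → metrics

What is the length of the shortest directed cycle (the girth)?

For each vertex v, BFS finds the shortest path from v back to v.
The shortest such closed walk is mailer → metrics → queue → billing → mailer, length 4.

4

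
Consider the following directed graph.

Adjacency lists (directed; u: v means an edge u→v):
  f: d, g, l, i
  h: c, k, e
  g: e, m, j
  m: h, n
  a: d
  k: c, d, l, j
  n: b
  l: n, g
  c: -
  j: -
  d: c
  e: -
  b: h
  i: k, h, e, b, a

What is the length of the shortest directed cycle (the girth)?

5

For each vertex v, BFS finds the shortest path from v back to v.
The shortest such closed walk is g → m → h → k → l → g, length 5.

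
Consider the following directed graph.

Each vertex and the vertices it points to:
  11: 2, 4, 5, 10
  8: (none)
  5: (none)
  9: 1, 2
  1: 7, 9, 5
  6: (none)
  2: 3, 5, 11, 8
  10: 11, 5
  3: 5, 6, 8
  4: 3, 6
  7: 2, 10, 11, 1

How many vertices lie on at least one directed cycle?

A vertex is on a directed cycle iff it belongs to a strongly connected component of size ≥ 2 (or has a self-loop).
The vertices on cycles are {1, 2, 7, 9, 10, 11} — 6 in total.

6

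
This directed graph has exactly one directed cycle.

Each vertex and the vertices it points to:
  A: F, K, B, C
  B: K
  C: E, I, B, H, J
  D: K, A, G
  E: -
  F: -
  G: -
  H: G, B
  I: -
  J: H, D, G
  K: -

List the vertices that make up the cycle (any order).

A, C, D, J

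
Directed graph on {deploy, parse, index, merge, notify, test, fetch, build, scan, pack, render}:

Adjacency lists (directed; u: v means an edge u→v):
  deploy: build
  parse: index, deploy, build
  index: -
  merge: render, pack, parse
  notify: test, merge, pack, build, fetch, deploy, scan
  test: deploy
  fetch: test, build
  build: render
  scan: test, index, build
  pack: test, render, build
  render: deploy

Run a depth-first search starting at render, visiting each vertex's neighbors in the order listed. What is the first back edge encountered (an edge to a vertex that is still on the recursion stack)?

DFS from render (visiting each vertex's neighbors in the order listed); mark gray on enter, black on exit:
render gray
  deploy gray
    build gray
      build→render: render is gray → back edge
First back edge: build → render.

build→render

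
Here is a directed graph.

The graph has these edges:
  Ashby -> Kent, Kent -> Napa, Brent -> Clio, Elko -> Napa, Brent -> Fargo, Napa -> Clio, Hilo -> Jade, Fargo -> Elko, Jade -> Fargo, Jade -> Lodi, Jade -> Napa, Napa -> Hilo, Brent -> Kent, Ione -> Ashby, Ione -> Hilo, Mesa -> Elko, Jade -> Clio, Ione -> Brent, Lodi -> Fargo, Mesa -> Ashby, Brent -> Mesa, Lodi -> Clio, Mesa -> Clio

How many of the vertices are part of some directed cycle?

6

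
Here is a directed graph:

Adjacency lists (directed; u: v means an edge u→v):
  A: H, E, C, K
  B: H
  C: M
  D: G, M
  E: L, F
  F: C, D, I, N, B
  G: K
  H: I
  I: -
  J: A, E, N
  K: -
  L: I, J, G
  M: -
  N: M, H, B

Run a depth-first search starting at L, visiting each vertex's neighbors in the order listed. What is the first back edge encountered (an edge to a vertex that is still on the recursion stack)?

E→L

DFS from L (visiting each vertex's neighbors in the order listed); mark gray on enter, black on exit:
L gray
  I gray
  I black
  J gray
    A gray
      H gray
        H→I: I black — skip
      H black
      E gray
        E→L: L is gray → back edge
First back edge: E → L.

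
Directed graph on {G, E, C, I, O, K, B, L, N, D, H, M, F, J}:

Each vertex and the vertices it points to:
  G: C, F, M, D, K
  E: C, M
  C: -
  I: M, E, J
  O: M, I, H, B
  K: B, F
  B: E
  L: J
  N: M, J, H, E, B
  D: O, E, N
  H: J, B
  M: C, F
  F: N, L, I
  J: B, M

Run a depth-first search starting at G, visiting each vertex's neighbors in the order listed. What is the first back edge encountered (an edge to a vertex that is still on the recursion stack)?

DFS from G (visiting each vertex's neighbors in the order listed); mark gray on enter, black on exit:
G gray
  C gray
  C black
  F gray
    N gray
      M gray
        M→C: C black — skip
        M→F: F is gray → back edge
First back edge: M → F.

M→F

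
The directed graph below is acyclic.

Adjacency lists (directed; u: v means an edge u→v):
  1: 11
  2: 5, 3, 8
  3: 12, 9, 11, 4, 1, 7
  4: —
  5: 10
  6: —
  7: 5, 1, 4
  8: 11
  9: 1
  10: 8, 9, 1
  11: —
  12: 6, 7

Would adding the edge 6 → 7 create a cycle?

Adding 6→7 creates a cycle iff 7 can already reach 6.
Explore from 7: no path reaches 6. The graph stays acyclic.

No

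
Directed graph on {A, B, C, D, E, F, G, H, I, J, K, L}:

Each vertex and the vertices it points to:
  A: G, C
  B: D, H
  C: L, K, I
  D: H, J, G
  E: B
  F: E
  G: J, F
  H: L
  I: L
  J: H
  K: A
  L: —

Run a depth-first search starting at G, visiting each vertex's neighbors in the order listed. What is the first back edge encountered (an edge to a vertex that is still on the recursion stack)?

D→G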